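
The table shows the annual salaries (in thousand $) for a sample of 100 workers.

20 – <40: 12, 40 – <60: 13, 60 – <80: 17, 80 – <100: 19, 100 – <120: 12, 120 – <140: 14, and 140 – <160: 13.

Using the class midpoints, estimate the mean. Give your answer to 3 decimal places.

90.000

Midpoints: 30, 50, 70, 90, 110, 130, 150
Σfm = 12×30 + 13×50 + 17×70 + 19×90 + 12×110 + 14×130 + 13×150 = 9000
n = Σf = 100
Mean = 9000 / 100 = 90.0000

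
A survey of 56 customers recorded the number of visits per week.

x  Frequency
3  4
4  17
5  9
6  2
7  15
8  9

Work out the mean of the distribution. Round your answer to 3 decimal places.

Values: 3, 4, 5, 6, 7, 8
Σfx = 4×3 + 17×4 + 9×5 + 2×6 + 15×7 + 9×8 = 314
n = Σf = 56
Mean = 314 / 56 = 5.6071

5.607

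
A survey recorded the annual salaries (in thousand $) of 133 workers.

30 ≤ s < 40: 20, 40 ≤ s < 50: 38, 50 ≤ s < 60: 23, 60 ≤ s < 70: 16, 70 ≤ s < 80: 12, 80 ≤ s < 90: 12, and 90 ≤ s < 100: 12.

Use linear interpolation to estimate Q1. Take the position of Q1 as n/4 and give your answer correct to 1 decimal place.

43.5

Cumulative frequencies: 20, 58, 81, 97, 109, 121, 133
n = 133; position = n/4 = 33.25.
This falls in the class 40 ≤ s < 50: L = 40, F = 20, f = 38, h = 10.
Lower quartile ≈ 40 + ((33.25 − 20) / 38) × 10 = 43.4868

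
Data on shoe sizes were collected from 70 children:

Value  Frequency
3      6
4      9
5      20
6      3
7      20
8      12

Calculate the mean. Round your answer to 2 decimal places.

Values: 3, 4, 5, 6, 7, 8
Σfx = 6×3 + 9×4 + 20×5 + 3×6 + 20×7 + 12×8 = 408
n = Σf = 70
Mean = 408 / 70 = 5.8286

5.83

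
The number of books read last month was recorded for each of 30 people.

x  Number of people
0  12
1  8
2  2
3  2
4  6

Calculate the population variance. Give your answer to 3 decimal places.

2.373

Values: 0, 1, 2, 3, 4
n = 30, Σfx = 42, mean = 1.4000
Σfx² = 130
Σf(x − x̄)² = Σfx² − (Σfx)²/n = 130 − 42²/30 = 71.2000
Population variance = 71.2000 / 30 = 2.3733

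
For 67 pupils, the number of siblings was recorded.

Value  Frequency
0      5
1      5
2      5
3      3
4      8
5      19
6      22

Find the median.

Cumulative frequencies: 5, 10, 15, 18, 26, 45, 67
n = 67, so the median is the value in position (n+1)/2 = 34.
Position 34 falls at value 5.

5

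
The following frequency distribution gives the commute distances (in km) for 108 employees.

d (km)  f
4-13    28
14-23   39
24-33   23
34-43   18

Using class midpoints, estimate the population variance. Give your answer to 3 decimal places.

105.650

Midpoints: 8.5, 18.5, 28.5, 38.5
n = 108, Σfm = 2308, mean = 21.3704
Σfm² = 60733
Σf(m − x̄)² = Σfm² − (Σfm)²/n = 60733 − 2308²/108 = 11410.1852
Population variance = 11410.1852 / 108 = 105.6499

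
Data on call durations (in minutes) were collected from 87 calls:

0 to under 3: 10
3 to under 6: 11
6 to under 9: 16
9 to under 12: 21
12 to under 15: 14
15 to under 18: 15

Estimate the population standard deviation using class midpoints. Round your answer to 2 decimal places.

4.74

Midpoints: 1.5, 4.5, 7.5, 10.5, 13.5, 16.5
n = 87, Σfm = 841.5, mean = 9.6724
Σfm² = 10095.75
Σf(m − x̄)² = Σfm² − (Σfm)²/n = 10095.75 − 841.5²/87 = 1956.4138
Population variance = 1956.4138 / 87 = 22.4875
Standard deviation = √22.4875 = 4.7421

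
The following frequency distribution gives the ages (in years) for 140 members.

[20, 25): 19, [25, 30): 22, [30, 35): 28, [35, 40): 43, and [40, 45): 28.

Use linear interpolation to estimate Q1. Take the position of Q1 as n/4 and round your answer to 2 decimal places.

Cumulative frequencies: 19, 41, 69, 112, 140
n = 140; position = n/4 = 35.
This falls in the class [25, 30): L = 25, F = 19, f = 22, h = 5.
Lower quartile ≈ 25 + ((35 − 19) / 22) × 5 = 28.6364

28.64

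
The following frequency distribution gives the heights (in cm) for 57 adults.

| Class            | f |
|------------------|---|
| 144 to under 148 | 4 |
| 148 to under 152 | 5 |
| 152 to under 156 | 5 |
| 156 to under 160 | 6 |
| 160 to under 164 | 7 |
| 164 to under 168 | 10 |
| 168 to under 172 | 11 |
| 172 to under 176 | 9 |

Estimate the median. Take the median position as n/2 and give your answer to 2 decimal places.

Cumulative frequencies: 4, 9, 14, 20, 27, 37, 48, 57
n = 57; position = n/2 = 28.5.
This falls in the class 164 to under 168: L = 164, F = 27, f = 10, h = 4.
Median ≈ 164 + ((28.5 − 27) / 10) × 4 = 164.6000

164.60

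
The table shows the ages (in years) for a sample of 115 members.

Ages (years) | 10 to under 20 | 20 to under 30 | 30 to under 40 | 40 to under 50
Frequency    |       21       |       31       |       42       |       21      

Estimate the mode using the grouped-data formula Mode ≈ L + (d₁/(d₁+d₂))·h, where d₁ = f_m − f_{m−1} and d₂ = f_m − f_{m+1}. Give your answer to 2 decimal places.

33.44

Modal class: 30 to under 40 (highest frequency 42).
d₁ = 42 − 31 = 11, d₂ = 42 − 21 = 21
Mode ≈ 30 + (11/(11+21)) × 10 = 30 + 3.4375 = 33.4375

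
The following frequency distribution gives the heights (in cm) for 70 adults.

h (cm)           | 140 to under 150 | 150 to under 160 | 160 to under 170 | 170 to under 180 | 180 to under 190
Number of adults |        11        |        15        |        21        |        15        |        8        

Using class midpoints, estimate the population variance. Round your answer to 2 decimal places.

150.69

Midpoints: 145, 155, 165, 175, 185
n = 70, Σfm = 11490, mean = 164.1429
Σfm² = 1896550
Σf(m − x̄)² = Σfm² − (Σfm)²/n = 1896550 − 11490²/70 = 10548.5714
Population variance = 10548.5714 / 70 = 150.6939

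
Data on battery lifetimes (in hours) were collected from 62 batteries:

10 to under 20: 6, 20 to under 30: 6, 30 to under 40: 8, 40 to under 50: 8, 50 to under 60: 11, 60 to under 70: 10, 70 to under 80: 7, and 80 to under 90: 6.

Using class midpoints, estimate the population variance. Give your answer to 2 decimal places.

439.85

Midpoints: 15, 25, 35, 45, 55, 65, 75, 85
n = 62, Σfm = 3170, mean = 51.1290
Σfm² = 189350
Σf(m − x̄)² = Σfm² − (Σfm)²/n = 189350 − 3170²/62 = 27270.9677
Population variance = 27270.9677 / 62 = 439.8543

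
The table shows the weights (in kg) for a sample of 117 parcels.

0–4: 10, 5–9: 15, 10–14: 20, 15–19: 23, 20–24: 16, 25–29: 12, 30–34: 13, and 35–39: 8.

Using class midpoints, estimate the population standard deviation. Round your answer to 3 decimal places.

10.030

Midpoints: 2, 7, 12, 17, 22, 27, 32, 37
n = 117, Σfm = 2144, mean = 18.3248
Σfm² = 51058
Σf(m − x̄)² = Σfm² − (Σfm)²/n = 51058 − 2144²/117 = 11769.6581
Population variance = 11769.6581 / 117 = 100.5954
Standard deviation = √100.5954 = 10.0297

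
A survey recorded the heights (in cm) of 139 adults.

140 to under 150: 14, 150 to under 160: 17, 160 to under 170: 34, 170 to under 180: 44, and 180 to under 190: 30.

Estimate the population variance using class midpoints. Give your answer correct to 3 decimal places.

Midpoints: 145, 155, 165, 175, 185
n = 139, Σfm = 23525, mean = 169.2446
Σfm² = 4002675
Σf(m − x̄)² = Σfm² − (Σfm)²/n = 4002675 − 23525²/139 = 21195.6835
Population variance = 21195.6835 / 139 = 152.4869

152.487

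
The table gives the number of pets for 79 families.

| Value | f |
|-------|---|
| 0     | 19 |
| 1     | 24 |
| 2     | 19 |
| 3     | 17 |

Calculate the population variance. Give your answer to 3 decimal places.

1.157

Values: 0, 1, 2, 3
n = 79, Σfx = 113, mean = 1.4304
Σfx² = 253
Σf(x − x̄)² = Σfx² − (Σfx)²/n = 253 − 113²/79 = 91.3671
Population variance = 91.3671 / 79 = 1.1565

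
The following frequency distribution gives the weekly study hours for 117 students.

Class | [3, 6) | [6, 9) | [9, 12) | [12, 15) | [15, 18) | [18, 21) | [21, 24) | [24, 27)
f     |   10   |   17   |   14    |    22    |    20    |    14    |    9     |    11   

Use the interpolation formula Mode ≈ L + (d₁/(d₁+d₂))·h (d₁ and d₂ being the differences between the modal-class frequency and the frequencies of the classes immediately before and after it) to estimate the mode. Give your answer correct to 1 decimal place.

Modal class: [12, 15) (highest frequency 22).
d₁ = 22 − 14 = 8, d₂ = 22 − 20 = 2
Mode ≈ 12 + (8/(8+2)) × 3 = 12 + 2.4000 = 14.4000

14.4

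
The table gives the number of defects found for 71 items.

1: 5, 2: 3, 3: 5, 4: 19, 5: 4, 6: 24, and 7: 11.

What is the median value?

Cumulative frequencies: 5, 8, 13, 32, 36, 60, 71
n = 71, so the median is the value in position (n+1)/2 = 36.
Position 36 falls at value 5.

5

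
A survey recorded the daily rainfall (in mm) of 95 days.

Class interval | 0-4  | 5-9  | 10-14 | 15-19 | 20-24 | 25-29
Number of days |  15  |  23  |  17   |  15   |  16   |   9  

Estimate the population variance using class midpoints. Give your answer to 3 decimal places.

62.726

Midpoints: 2, 7, 12, 17, 22, 27
n = 95, Σfm = 1245, mean = 13.1053
Σfm² = 22275
Σf(m − x̄)² = Σfm² − (Σfm)²/n = 22275 − 1245²/95 = 5958.9474
Population variance = 5958.9474 / 95 = 62.7258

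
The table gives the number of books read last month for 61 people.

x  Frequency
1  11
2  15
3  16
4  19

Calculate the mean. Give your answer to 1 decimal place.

2.7

Values: 1, 2, 3, 4
Σfx = 11×1 + 15×2 + 16×3 + 19×4 = 165
n = Σf = 61
Mean = 165 / 61 = 2.7049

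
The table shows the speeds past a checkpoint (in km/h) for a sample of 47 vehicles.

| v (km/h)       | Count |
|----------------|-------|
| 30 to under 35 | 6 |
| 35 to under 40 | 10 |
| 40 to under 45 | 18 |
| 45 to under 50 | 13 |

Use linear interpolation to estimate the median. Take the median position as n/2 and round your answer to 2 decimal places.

42.08

Cumulative frequencies: 6, 16, 34, 47
n = 47; position = n/2 = 23.5.
This falls in the class 40 to under 45: L = 40, F = 16, f = 18, h = 5.
Median ≈ 40 + ((23.5 − 16) / 18) × 5 = 42.0833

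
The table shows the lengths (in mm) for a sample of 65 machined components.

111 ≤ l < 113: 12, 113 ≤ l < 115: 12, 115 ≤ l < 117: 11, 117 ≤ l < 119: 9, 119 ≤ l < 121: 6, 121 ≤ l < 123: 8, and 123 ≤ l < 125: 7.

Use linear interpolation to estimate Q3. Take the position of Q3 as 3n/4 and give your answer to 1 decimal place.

Cumulative frequencies: 12, 24, 35, 44, 50, 58, 65
n = 65; position = 3n/4 = 48.75.
This falls in the class 119 ≤ l < 121: L = 119, F = 44, f = 6, h = 2.
Upper quartile ≈ 119 + ((48.75 − 44) / 6) × 2 = 120.5833

120.6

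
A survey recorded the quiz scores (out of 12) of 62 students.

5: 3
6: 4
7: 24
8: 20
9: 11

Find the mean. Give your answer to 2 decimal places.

7.52

Values: 5, 6, 7, 8, 9
Σfx = 3×5 + 4×6 + 24×7 + 20×8 + 11×9 = 466
n = Σf = 62
Mean = 466 / 62 = 7.5161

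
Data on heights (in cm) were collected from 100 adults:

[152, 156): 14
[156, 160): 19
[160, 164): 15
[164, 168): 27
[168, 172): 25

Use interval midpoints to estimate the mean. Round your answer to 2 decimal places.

Midpoints: 154, 158, 162, 166, 170
Σfm = 14×154 + 19×158 + 15×162 + 27×166 + 25×170 = 16320
n = Σf = 100
Mean = 16320 / 100 = 163.2000

163.20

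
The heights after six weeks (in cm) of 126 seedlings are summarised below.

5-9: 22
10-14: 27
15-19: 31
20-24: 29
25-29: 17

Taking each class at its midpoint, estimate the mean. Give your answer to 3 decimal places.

Midpoints: 7, 12, 17, 22, 27
Σfm = 22×7 + 27×12 + 31×17 + 29×22 + 17×27 = 2102
n = Σf = 126
Mean = 2102 / 126 = 16.6825

16.683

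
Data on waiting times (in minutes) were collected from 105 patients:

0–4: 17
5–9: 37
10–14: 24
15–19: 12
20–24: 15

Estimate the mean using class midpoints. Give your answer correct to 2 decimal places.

10.62

Midpoints: 2, 7, 12, 17, 22
Σfm = 17×2 + 37×7 + 24×12 + 12×17 + 15×22 = 1115
n = Σf = 105
Mean = 1115 / 105 = 10.6190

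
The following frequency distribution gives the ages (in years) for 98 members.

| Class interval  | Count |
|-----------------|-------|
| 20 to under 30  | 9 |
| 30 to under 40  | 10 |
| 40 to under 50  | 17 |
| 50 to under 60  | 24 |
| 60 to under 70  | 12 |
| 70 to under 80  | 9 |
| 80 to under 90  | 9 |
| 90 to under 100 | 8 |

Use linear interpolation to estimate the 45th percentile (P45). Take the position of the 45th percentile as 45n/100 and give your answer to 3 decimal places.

Cumulative frequencies: 9, 19, 36, 60, 72, 81, 90, 98
n = 98; position = 45n/100 = 44.1.
This falls in the class 50 to under 60: L = 50, F = 36, f = 24, h = 10.
45th percentile ≈ 50 + ((44.1 − 36) / 24) × 10 = 53.3750

53.375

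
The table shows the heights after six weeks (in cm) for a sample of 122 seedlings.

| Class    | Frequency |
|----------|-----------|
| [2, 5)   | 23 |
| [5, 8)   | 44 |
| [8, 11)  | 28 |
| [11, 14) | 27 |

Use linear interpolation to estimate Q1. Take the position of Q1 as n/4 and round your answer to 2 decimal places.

Cumulative frequencies: 23, 67, 95, 122
n = 122; position = n/4 = 30.5.
This falls in the class [5, 8): L = 5, F = 23, f = 44, h = 3.
Lower quartile ≈ 5 + ((30.5 − 23) / 44) × 3 = 5.5114

5.51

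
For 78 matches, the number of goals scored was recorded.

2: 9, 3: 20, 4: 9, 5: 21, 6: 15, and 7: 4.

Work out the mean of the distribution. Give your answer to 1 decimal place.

Values: 2, 3, 4, 5, 6, 7
Σfx = 9×2 + 20×3 + 9×4 + 21×5 + 15×6 + 4×7 = 337
n = Σf = 78
Mean = 337 / 78 = 4.3205

4.3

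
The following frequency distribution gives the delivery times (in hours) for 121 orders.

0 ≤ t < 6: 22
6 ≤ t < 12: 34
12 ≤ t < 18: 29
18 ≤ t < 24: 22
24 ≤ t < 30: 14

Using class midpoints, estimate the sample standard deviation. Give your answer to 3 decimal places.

7.619

Midpoints: 3, 9, 15, 21, 27
n = 121, Σfm = 1647, mean = 13.6116
Σfm² = 29385
Σf(m − x̄)² = Σfm² − (Σfm)²/n = 29385 − 1647²/121 = 6966.7438
Sample variance = 6966.7438 / 120 = 58.0562
Standard deviation = √58.0562 = 7.6195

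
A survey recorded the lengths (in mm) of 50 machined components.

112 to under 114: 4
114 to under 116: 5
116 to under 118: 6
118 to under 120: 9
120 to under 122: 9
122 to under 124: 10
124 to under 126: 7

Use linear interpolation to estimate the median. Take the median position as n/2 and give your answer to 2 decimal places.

120.22

Cumulative frequencies: 4, 9, 15, 24, 33, 43, 50
n = 50; position = n/2 = 25.
This falls in the class 120 to under 122: L = 120, F = 24, f = 9, h = 2.
Median ≈ 120 + ((25 − 24) / 9) × 2 = 120.2222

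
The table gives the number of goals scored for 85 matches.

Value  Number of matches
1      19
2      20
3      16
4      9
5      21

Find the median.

3

Cumulative frequencies: 19, 39, 55, 64, 85
n = 85, so the median is the value in position (n+1)/2 = 43.
Position 43 falls at value 3.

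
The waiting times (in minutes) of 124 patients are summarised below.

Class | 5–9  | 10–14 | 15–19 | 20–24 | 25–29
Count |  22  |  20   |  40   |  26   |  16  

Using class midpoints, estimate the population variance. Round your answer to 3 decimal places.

Midpoints: 7, 12, 17, 22, 27
n = 124, Σfm = 2078, mean = 16.7581
Σfm² = 39766
Σf(m − x̄)² = Σfm² − (Σfm)²/n = 39766 − 2078²/124 = 4942.7419
Population variance = 4942.7419 / 124 = 39.8608

39.861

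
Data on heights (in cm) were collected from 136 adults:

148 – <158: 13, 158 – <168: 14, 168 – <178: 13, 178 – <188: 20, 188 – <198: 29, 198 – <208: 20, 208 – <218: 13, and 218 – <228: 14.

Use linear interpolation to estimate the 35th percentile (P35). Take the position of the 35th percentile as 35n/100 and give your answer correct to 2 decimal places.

181.80

Cumulative frequencies: 13, 27, 40, 60, 89, 109, 122, 136
n = 136; position = 35n/100 = 47.6.
This falls in the class 178 – <188: L = 178, F = 40, f = 20, h = 10.
35th percentile ≈ 178 + ((47.6 − 40) / 20) × 10 = 181.8000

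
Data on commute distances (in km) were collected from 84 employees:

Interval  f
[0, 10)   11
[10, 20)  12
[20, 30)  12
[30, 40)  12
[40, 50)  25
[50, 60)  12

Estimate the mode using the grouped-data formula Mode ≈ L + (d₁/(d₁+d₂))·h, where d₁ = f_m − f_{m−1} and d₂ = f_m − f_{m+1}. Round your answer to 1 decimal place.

Modal class: [40, 50) (highest frequency 25).
d₁ = 25 − 12 = 13, d₂ = 25 − 12 = 13
Mode ≈ 40 + (13/(13+13)) × 10 = 40 + 5.0000 = 45.0000

45.0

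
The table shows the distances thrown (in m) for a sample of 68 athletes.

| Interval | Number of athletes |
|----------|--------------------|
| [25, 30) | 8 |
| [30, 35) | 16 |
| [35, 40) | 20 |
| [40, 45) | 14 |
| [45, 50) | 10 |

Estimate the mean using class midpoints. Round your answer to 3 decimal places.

Midpoints: 27.5, 32.5, 37.5, 42.5, 47.5
Σfm = 8×27.5 + 16×32.5 + 20×37.5 + 14×42.5 + 10×47.5 = 2560
n = Σf = 68
Mean = 2560 / 68 = 37.6471

37.647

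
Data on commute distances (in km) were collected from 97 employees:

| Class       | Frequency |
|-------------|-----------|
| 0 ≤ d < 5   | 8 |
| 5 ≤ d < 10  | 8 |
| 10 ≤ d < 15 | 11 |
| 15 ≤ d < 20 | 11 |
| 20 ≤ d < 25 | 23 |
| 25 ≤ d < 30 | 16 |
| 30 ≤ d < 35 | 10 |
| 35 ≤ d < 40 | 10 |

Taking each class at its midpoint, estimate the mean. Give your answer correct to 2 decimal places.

21.31

Midpoints: 2.5, 7.5, 12.5, 17.5, 22.5, 27.5, 32.5, 37.5
Σfm = 8×2.5 + 8×7.5 + 11×12.5 + 11×17.5 + 23×22.5 + 16×27.5 + 10×32.5 + 10×37.5 = 2067.5
n = Σf = 97
Mean = 2067.5 / 97 = 21.3144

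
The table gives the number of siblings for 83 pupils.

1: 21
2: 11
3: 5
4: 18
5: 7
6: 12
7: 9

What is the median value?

Cumulative frequencies: 21, 32, 37, 55, 62, 74, 83
n = 83, so the median is the value in position (n+1)/2 = 42.
Position 42 falls at value 4.

4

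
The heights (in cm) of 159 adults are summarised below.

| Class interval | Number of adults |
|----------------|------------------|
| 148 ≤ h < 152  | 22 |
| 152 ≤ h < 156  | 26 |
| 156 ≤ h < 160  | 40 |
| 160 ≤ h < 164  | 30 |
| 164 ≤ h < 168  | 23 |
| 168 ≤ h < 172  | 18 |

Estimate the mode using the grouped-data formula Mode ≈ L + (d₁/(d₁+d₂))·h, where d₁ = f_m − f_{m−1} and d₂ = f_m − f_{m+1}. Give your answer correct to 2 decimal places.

Modal class: 156 ≤ h < 160 (highest frequency 40).
d₁ = 40 − 26 = 14, d₂ = 40 − 30 = 10
Mode ≈ 156 + (14/(14+10)) × 4 = 156 + 2.3333 = 158.3333

158.33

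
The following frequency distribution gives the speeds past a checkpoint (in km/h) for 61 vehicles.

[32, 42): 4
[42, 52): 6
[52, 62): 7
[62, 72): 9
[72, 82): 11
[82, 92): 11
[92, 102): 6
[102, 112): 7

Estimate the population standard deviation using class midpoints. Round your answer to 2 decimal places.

20.25

Midpoints: 37, 47, 57, 67, 77, 87, 97, 107
n = 61, Σfm = 4567, mean = 74.8689
Σfm² = 366949
Σf(m − x̄)² = Σfm² − (Σfm)²/n = 366949 − 4567²/61 = 25022.9508
Population variance = 25022.9508 / 61 = 410.2123
Standard deviation = √410.2123 = 20.2537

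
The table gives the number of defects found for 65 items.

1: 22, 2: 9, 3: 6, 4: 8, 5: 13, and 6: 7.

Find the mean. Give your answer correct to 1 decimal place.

3.0

Values: 1, 2, 3, 4, 5, 6
Σfx = 22×1 + 9×2 + 6×3 + 8×4 + 13×5 + 7×6 = 197
n = Σf = 65
Mean = 197 / 65 = 3.0308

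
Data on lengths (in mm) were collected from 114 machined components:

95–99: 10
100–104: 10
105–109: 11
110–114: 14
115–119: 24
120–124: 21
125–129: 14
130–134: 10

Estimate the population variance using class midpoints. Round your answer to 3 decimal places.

102.764

Midpoints: 97, 102, 107, 112, 117, 122, 127, 132
n = 114, Σfm = 13203, mean = 115.8158
Σfm² = 1540831
Σf(m − x̄)² = Σfm² − (Σfm)²/n = 1540831 − 13203²/114 = 11715.1316
Population variance = 11715.1316 / 114 = 102.7643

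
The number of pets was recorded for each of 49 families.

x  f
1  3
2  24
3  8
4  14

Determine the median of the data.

Cumulative frequencies: 3, 27, 35, 49
n = 49, so the median is the value in position (n+1)/2 = 25.
Position 25 falls at value 2.

2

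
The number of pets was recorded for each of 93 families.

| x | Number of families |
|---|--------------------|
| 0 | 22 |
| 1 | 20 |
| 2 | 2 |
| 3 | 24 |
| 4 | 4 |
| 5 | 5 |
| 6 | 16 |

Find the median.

3

Cumulative frequencies: 22, 42, 44, 68, 72, 77, 93
n = 93, so the median is the value in position (n+1)/2 = 47.
Position 47 falls at value 3.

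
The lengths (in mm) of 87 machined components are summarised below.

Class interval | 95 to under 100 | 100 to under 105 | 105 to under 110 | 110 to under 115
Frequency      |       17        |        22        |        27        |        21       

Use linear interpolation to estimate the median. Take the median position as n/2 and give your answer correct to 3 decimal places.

105.833

Cumulative frequencies: 17, 39, 66, 87
n = 87; position = n/2 = 43.5.
This falls in the class 105 to under 110: L = 105, F = 39, f = 27, h = 5.
Median ≈ 105 + ((43.5 − 39) / 27) × 5 = 105.8333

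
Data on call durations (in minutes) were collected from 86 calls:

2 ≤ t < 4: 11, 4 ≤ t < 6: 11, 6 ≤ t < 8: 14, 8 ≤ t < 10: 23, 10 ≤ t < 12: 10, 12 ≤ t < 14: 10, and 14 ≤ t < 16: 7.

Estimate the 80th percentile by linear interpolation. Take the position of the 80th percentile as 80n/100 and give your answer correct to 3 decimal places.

11.960

Cumulative frequencies: 11, 22, 36, 59, 69, 79, 86
n = 86; position = 80n/100 = 68.8.
This falls in the class 10 ≤ t < 12: L = 10, F = 59, f = 10, h = 2.
80th percentile ≈ 10 + ((68.8 − 59) / 10) × 2 = 11.9600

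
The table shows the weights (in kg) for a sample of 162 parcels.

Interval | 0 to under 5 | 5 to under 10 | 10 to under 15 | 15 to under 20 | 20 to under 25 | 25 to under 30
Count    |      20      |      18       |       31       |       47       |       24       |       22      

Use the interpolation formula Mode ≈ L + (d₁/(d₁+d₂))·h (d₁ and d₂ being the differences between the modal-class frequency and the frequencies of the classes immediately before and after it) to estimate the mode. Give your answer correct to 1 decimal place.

Modal class: 15 to under 20 (highest frequency 47).
d₁ = 47 − 31 = 16, d₂ = 47 − 24 = 23
Mode ≈ 15 + (16/(16+23)) × 5 = 15 + 2.0513 = 17.0513

17.1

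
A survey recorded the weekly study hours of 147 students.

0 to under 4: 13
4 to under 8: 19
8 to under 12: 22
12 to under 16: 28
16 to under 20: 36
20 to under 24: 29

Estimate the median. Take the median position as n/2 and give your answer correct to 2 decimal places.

14.79

Cumulative frequencies: 13, 32, 54, 82, 118, 147
n = 147; position = n/2 = 73.5.
This falls in the class 12 to under 16: L = 12, F = 54, f = 28, h = 4.
Median ≈ 12 + ((73.5 − 54) / 28) × 4 = 14.7857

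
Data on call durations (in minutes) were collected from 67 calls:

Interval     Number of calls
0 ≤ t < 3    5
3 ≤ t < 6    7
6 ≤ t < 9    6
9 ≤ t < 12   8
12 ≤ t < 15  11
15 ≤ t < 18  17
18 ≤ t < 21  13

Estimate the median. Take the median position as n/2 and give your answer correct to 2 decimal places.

14.05

Cumulative frequencies: 5, 12, 18, 26, 37, 54, 67
n = 67; position = n/2 = 33.5.
This falls in the class 12 ≤ t < 15: L = 12, F = 26, f = 11, h = 3.
Median ≈ 12 + ((33.5 − 26) / 11) × 3 = 14.0455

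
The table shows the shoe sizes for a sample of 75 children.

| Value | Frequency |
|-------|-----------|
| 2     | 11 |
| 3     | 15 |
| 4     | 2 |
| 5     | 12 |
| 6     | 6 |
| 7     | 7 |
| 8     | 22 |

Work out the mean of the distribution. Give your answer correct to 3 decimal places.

5.280

Values: 2, 3, 4, 5, 6, 7, 8
Σfx = 11×2 + 15×3 + 2×4 + 12×5 + 6×6 + 7×7 + 22×8 = 396
n = Σf = 75
Mean = 396 / 75 = 5.2800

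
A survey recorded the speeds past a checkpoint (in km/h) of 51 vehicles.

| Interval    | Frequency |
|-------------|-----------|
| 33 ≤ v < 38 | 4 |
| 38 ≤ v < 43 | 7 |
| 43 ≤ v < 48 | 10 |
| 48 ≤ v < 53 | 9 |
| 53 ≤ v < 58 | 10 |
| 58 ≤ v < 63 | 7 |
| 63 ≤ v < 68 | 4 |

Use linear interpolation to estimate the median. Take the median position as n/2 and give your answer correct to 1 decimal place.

Cumulative frequencies: 4, 11, 21, 30, 40, 47, 51
n = 51; position = n/2 = 25.5.
This falls in the class 48 ≤ v < 53: L = 48, F = 21, f = 9, h = 5.
Median ≈ 48 + ((25.5 − 21) / 9) × 5 = 50.5000

50.5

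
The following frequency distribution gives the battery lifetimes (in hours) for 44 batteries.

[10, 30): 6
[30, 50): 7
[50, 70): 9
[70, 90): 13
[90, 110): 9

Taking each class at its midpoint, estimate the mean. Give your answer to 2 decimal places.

65.45

Midpoints: 20, 40, 60, 80, 100
Σfm = 6×20 + 7×40 + 9×60 + 13×80 + 9×100 = 2880
n = Σf = 44
Mean = 2880 / 44 = 65.4545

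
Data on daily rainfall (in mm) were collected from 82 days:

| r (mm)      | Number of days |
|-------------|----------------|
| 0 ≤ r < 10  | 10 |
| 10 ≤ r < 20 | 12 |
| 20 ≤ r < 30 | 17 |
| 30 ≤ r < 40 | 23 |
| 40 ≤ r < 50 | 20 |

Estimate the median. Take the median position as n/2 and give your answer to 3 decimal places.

30.870

Cumulative frequencies: 10, 22, 39, 62, 82
n = 82; position = n/2 = 41.
This falls in the class 30 ≤ r < 40: L = 30, F = 39, f = 23, h = 10.
Median ≈ 30 + ((41 − 39) / 23) × 10 = 30.8696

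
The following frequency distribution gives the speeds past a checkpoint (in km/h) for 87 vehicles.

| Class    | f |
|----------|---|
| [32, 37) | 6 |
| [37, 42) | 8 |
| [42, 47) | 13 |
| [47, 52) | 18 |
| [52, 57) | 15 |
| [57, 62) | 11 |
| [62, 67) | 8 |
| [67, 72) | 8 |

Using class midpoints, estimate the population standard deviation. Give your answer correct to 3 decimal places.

9.792

Midpoints: 34.5, 39.5, 44.5, 49.5, 54.5, 59.5, 64.5, 69.5
n = 87, Σfm = 4536.5, mean = 52.1437
Σfm² = 244891.75
Σf(m − x̄)² = Σfm² − (Σfm)²/n = 244891.75 − 4536.5²/87 = 8341.9540
Population variance = 8341.9540 / 87 = 95.8845
Standard deviation = √95.8845 = 9.7921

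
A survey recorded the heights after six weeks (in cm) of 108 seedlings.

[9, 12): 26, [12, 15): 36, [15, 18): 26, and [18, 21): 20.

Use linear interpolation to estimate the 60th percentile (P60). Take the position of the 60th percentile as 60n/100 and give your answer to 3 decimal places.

15.323

Cumulative frequencies: 26, 62, 88, 108
n = 108; position = 60n/100 = 64.8.
This falls in the class [15, 18): L = 15, F = 62, f = 26, h = 3.
60th percentile ≈ 15 + ((64.8 − 62) / 26) × 3 = 15.3231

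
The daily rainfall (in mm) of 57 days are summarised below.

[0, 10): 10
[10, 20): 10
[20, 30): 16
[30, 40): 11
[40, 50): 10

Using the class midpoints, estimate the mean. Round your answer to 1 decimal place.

25.2

Midpoints: 5, 15, 25, 35, 45
Σfm = 10×5 + 10×15 + 16×25 + 11×35 + 10×45 = 1435
n = Σf = 57
Mean = 1435 / 57 = 25.1754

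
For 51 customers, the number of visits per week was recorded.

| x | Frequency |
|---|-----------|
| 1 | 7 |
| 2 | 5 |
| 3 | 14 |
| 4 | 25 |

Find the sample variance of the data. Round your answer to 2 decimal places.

Values: 1, 2, 3, 4
n = 51, Σfx = 159, mean = 3.1176
Σfx² = 553
Σf(x − x̄)² = Σfx² − (Σfx)²/n = 553 − 159²/51 = 57.2941
Sample variance = 57.2941 / 50 = 1.1459

1.15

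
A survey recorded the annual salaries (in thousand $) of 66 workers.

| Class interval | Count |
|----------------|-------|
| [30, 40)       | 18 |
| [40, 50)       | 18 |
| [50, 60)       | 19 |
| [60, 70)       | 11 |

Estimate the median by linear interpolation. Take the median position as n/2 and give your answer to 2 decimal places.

48.33

Cumulative frequencies: 18, 36, 55, 66
n = 66; position = n/2 = 33.
This falls in the class [40, 50): L = 40, F = 18, f = 18, h = 10.
Median ≈ 40 + ((33 − 18) / 18) × 10 = 48.3333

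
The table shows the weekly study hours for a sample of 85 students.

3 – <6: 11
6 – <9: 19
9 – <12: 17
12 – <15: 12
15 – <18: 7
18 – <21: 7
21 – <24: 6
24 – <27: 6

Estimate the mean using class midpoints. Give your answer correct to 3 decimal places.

12.618

Midpoints: 4.5, 7.5, 10.5, 13.5, 16.5, 19.5, 22.5, 25.5
Σfm = 11×4.5 + 19×7.5 + 17×10.5 + 12×13.5 + 7×16.5 + 7×19.5 + 6×22.5 + 6×25.5 = 1072.5
n = Σf = 85
Mean = 1072.5 / 85 = 12.6176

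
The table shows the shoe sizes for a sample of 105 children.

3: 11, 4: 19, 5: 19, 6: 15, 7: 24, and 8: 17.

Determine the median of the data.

Cumulative frequencies: 11, 30, 49, 64, 88, 105
n = 105, so the median is the value in position (n+1)/2 = 53.
Position 53 falls at value 6.

6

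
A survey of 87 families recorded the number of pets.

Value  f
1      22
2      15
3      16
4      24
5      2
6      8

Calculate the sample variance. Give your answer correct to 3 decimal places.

Values: 1, 2, 3, 4, 5, 6
n = 87, Σfx = 254, mean = 2.9195
Σfx² = 948
Σf(x − x̄)² = Σfx² − (Σfx)²/n = 948 − 254²/87 = 206.4368
Sample variance = 206.4368 / 86 = 2.4004

2.400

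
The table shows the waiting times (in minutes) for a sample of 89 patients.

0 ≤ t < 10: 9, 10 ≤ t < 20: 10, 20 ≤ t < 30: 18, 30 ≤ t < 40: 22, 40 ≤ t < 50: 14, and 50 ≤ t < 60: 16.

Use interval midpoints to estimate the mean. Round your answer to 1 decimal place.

32.9

Midpoints: 5, 15, 25, 35, 45, 55
Σfm = 9×5 + 10×15 + 18×25 + 22×35 + 14×45 + 16×55 = 2925
n = Σf = 89
Mean = 2925 / 89 = 32.8652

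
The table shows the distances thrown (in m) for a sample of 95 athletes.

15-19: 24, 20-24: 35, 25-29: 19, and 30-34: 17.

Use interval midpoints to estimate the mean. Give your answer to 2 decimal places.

Midpoints: 17, 22, 27, 32
Σfm = 24×17 + 35×22 + 19×27 + 17×32 = 2235
n = Σf = 95
Mean = 2235 / 95 = 23.5263

23.53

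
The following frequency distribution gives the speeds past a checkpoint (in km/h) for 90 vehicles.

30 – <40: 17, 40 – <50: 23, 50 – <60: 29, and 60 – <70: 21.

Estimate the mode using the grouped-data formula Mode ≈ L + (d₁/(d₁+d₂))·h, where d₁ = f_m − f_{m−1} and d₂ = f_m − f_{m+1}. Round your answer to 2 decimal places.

Modal class: 50 – <60 (highest frequency 29).
d₁ = 29 − 23 = 6, d₂ = 29 − 21 = 8
Mode ≈ 50 + (6/(6+8)) × 10 = 50 + 4.2857 = 54.2857

54.29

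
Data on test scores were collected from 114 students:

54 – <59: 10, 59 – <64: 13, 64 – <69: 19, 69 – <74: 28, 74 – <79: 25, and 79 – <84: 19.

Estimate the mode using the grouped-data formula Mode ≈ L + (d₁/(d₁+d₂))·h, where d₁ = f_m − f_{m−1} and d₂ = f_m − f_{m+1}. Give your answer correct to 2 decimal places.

Modal class: 69 – <74 (highest frequency 28).
d₁ = 28 − 19 = 9, d₂ = 28 − 25 = 3
Mode ≈ 69 + (9/(9+3)) × 5 = 69 + 3.7500 = 72.7500

72.75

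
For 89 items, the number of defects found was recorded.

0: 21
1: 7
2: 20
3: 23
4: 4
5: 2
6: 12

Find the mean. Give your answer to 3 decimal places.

Values: 0, 1, 2, 3, 4, 5, 6
Σfx = 21×0 + 7×1 + 20×2 + 23×3 + 4×4 + 2×5 + 12×6 = 214
n = Σf = 89
Mean = 214 / 89 = 2.4045

2.404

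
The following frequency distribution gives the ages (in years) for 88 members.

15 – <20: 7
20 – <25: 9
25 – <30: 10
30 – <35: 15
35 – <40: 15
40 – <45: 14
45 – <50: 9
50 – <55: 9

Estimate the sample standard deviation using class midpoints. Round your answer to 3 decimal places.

Midpoints: 17.5, 22.5, 27.5, 32.5, 37.5, 42.5, 47.5, 52.5
n = 88, Σfm = 3145, mean = 35.7386
Σfm² = 121600
Σf(m − x̄)² = Σfm² − (Σfm)²/n = 121600 − 3145²/88 = 9201.9886
Sample variance = 9201.9886 / 87 = 105.7700
Standard deviation = √105.7700 = 10.2845

10.284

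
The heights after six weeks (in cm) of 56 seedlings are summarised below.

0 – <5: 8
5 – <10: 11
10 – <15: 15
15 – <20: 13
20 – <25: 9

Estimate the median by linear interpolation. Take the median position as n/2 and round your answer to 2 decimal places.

Cumulative frequencies: 8, 19, 34, 47, 56
n = 56; position = n/2 = 28.
This falls in the class 10 – <15: L = 10, F = 19, f = 15, h = 5.
Median ≈ 10 + ((28 − 19) / 15) × 5 = 13.0000

13.00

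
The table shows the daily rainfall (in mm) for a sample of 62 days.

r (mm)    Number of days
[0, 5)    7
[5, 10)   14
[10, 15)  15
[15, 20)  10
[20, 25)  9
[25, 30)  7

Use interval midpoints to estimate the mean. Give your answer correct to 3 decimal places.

Midpoints: 2.5, 7.5, 12.5, 17.5, 22.5, 27.5
Σfm = 7×2.5 + 14×7.5 + 15×12.5 + 10×17.5 + 9×22.5 + 7×27.5 = 880
n = Σf = 62
Mean = 880 / 62 = 14.1935

14.194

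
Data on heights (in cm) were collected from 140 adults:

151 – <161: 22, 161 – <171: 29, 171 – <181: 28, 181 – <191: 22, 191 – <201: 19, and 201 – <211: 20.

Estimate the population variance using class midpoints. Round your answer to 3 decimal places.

270.872

Midpoints: 156, 166, 176, 186, 196, 206
n = 140, Σfm = 25110, mean = 179.3571
Σfm² = 4541580
Σf(m − x̄)² = Σfm² − (Σfm)²/n = 4541580 − 25110²/140 = 37922.1429
Population variance = 37922.1429 / 140 = 270.8724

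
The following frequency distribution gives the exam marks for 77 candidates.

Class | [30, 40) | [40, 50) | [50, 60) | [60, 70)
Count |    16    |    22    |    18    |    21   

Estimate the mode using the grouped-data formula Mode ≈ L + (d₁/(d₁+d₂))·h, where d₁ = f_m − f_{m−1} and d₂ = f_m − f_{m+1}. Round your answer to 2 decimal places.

46.00

Modal class: [40, 50) (highest frequency 22).
d₁ = 22 − 16 = 6, d₂ = 22 − 18 = 4
Mode ≈ 40 + (6/(6+4)) × 10 = 40 + 6.0000 = 46.0000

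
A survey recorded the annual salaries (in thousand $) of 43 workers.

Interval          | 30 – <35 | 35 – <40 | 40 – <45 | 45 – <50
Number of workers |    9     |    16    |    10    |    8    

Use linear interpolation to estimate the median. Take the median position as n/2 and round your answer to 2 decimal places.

38.91

Cumulative frequencies: 9, 25, 35, 43
n = 43; position = n/2 = 21.5.
This falls in the class 35 – <40: L = 35, F = 9, f = 16, h = 5.
Median ≈ 35 + ((21.5 − 9) / 16) × 5 = 38.9062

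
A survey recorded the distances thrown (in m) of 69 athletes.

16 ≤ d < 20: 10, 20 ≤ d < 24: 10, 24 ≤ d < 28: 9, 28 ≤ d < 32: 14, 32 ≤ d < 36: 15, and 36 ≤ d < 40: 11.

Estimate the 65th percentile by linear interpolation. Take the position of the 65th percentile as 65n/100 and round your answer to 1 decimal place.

32.5

Cumulative frequencies: 10, 20, 29, 43, 58, 69
n = 69; position = 65n/100 = 44.85.
This falls in the class 32 ≤ d < 36: L = 32, F = 43, f = 15, h = 4.
65th percentile ≈ 32 + ((44.85 − 43) / 15) × 4 = 32.4933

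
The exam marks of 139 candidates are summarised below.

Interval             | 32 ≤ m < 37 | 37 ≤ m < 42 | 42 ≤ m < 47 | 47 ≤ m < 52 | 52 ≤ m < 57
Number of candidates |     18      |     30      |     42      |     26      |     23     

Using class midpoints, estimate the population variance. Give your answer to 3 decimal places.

Midpoints: 34.5, 39.5, 44.5, 49.5, 54.5
n = 139, Σfm = 6215.5, mean = 44.7158
Σfm² = 283424.75
Σf(m − x̄)² = Σfm² − (Σfm)²/n = 283424.75 − 6215.5²/139 = 5493.5252
Population variance = 5493.5252 / 139 = 39.5218

39.522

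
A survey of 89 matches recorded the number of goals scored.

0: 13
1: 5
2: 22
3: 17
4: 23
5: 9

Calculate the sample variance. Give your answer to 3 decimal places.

2.362

Values: 0, 1, 2, 3, 4, 5
n = 89, Σfx = 237, mean = 2.6629
Σfx² = 839
Σf(x − x̄)² = Σfx² − (Σfx)²/n = 839 − 237²/89 = 207.8876
Sample variance = 207.8876 / 88 = 2.3624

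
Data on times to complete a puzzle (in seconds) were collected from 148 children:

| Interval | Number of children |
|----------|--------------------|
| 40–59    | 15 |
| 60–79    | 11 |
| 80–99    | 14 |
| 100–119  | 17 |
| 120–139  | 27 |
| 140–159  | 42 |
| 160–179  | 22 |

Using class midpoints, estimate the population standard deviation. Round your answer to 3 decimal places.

Midpoints: 49.5, 69.5, 89.5, 109.5, 129.5, 149.5, 169.5
n = 148, Σfm = 18126, mean = 122.4730
Σfm² = 2429437
Σf(m − x̄)² = Σfm² − (Σfm)²/n = 2429437 − 18126²/148 = 209491.8919
Population variance = 209491.8919 / 148 = 1415.4858
Standard deviation = √1415.4858 = 37.6229

37.623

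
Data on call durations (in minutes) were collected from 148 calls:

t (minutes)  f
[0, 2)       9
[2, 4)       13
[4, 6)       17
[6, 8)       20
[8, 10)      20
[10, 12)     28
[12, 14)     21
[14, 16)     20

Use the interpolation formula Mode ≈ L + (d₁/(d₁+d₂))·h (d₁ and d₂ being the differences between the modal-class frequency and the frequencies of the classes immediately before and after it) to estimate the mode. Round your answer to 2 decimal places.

Modal class: [10, 12) (highest frequency 28).
d₁ = 28 − 20 = 8, d₂ = 28 − 21 = 7
Mode ≈ 10 + (8/(8+7)) × 2 = 10 + 1.0667 = 11.0667

11.07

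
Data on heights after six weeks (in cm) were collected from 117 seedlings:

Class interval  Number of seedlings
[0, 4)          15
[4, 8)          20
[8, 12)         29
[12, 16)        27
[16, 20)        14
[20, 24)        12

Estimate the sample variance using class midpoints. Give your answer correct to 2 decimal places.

Midpoints: 2, 6, 10, 14, 18, 22
n = 117, Σfm = 1334, mean = 11.4017
Σfm² = 19316
Σf(m − x̄)² = Σfm² − (Σfm)²/n = 19316 − 1334²/117 = 4106.1197
Sample variance = 4106.1197 / 116 = 35.3976

35.40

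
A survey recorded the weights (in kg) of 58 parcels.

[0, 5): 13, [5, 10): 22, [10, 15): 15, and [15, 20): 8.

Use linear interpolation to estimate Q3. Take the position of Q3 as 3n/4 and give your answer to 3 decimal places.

Cumulative frequencies: 13, 35, 50, 58
n = 58; position = 3n/4 = 43.5.
This falls in the class [10, 15): L = 10, F = 35, f = 15, h = 5.
Upper quartile ≈ 10 + ((43.5 − 35) / 15) × 5 = 12.8333

12.833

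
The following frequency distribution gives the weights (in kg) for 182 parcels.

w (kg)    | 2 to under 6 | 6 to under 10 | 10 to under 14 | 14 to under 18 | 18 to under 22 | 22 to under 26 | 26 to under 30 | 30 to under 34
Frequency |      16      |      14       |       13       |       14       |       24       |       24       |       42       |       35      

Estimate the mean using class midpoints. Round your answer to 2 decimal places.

Midpoints: 4, 8, 12, 16, 20, 24, 28, 32
Σfm = 16×4 + 14×8 + 13×12 + 14×16 + 24×20 + 24×24 + 42×28 + 35×32 = 3908
n = Σf = 182
Mean = 3908 / 182 = 21.4725

21.47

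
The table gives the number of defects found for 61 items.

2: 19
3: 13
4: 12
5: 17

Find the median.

Cumulative frequencies: 19, 32, 44, 61
n = 61, so the median is the value in position (n+1)/2 = 31.
Position 31 falls at value 3.

3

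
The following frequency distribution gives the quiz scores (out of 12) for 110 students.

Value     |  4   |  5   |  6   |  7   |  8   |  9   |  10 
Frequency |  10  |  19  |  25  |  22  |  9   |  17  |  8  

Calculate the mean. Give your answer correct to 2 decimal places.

Values: 4, 5, 6, 7, 8, 9, 10
Σfx = 10×4 + 19×5 + 25×6 + 22×7 + 9×8 + 17×9 + 8×10 = 744
n = Σf = 110
Mean = 744 / 110 = 6.7636

6.76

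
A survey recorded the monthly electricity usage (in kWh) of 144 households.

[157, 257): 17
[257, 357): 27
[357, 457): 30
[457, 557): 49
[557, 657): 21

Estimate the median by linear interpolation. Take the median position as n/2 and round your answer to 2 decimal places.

450.33

Cumulative frequencies: 17, 44, 74, 123, 144
n = 144; position = n/2 = 72.
This falls in the class [357, 457): L = 357, F = 44, f = 30, h = 100.
Median ≈ 357 + ((72 − 44) / 30) × 100 = 450.3333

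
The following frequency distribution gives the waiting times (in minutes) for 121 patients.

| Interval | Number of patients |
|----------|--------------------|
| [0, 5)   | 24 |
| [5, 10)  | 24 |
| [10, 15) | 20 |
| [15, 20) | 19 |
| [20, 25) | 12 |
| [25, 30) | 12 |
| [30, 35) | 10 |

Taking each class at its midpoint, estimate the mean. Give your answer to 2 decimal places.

14.44

Midpoints: 2.5, 7.5, 12.5, 17.5, 22.5, 27.5, 32.5
Σfm = 24×2.5 + 24×7.5 + 20×12.5 + 19×17.5 + 12×22.5 + 12×27.5 + 10×32.5 = 1747.5
n = Σf = 121
Mean = 1747.5 / 121 = 14.4421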